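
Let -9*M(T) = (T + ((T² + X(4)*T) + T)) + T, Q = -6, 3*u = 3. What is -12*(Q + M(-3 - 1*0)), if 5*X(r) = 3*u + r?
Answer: 332/5 ≈ 66.400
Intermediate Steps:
u = 1 (u = (⅓)*3 = 1)
X(r) = ⅗ + r/5 (X(r) = (3*1 + r)/5 = (3 + r)/5 = ⅗ + r/5)
M(T) = -22*T/45 - T²/9 (M(T) = -((T + ((T² + (⅗ + (⅕)*4)*T) + T)) + T)/9 = -((T + ((T² + (⅗ + ⅘)*T) + T)) + T)/9 = -((T + ((T² + 7*T/5) + T)) + T)/9 = -((T + (T² + 12*T/5)) + T)/9 = -((T² + 17*T/5) + T)/9 = -(T² + 22*T/5)/9 = -22*T/45 - T²/9)
-12*(Q + M(-3 - 1*0)) = -12*(-6 - (-3 - 1*0)*(22 + 5*(-3 - 1*0))/45) = -12*(-6 - (-3 + 0)*(22 + 5*(-3 + 0))/45) = -12*(-6 - 1/45*(-3)*(22 + 5*(-3))) = -12*(-6 - 1/45*(-3)*(22 - 15)) = -12*(-6 - 1/45*(-3)*7) = -12*(-6 + 7/15) = -12*(-83/15) = 332/5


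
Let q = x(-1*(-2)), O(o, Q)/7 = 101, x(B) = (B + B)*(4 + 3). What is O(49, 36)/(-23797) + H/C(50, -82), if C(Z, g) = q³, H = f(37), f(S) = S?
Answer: -14639575/522391744 ≈ -0.028024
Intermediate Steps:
x(B) = 14*B (x(B) = (2*B)*7 = 14*B)
H = 37
O(o, Q) = 707 (O(o, Q) = 7*101 = 707)
q = 28 (q = 14*(-1*(-2)) = 14*2 = 28)
C(Z, g) = 21952 (C(Z, g) = 28³ = 21952)
O(49, 36)/(-23797) + H/C(50, -82) = 707/(-23797) + 37/21952 = 707*(-1/23797) + 37*(1/21952) = -707/23797 + 37/21952 = -14639575/522391744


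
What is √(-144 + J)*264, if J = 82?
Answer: 264*I*√62 ≈ 2078.7*I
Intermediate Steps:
√(-144 + J)*264 = √(-144 + 82)*264 = √(-62)*264 = (I*√62)*264 = 264*I*√62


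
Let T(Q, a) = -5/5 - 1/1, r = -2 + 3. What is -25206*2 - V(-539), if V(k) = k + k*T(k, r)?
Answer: -50951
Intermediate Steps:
r = 1
T(Q, a) = -2 (T(Q, a) = -5*⅕ - 1*1 = -1 - 1 = -2)
V(k) = -k (V(k) = k + k*(-2) = k - 2*k = -k)
-25206*2 - V(-539) = -25206*2 - (-1)*(-539) = -50412 - 1*539 = -50412 - 539 = -50951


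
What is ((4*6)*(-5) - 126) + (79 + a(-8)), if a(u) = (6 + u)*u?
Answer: -151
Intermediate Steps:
a(u) = u*(6 + u)
((4*6)*(-5) - 126) + (79 + a(-8)) = ((4*6)*(-5) - 126) + (79 - 8*(6 - 8)) = (24*(-5) - 126) + (79 - 8*(-2)) = (-120 - 126) + (79 + 16) = -246 + 95 = -151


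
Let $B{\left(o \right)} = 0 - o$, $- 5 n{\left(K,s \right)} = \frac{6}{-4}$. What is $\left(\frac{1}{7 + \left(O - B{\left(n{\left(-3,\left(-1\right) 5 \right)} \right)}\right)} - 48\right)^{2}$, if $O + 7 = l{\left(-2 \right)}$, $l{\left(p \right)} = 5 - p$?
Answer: $\frac{12208036}{5329} \approx 2290.9$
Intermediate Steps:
$n{\left(K,s \right)} = \frac{3}{10}$ ($n{\left(K,s \right)} = - \frac{6 \frac{1}{-4}}{5} = - \frac{6 \left(- \frac{1}{4}\right)}{5} = \left(- \frac{1}{5}\right) \left(- \frac{3}{2}\right) = \frac{3}{10}$)
$B{\left(o \right)} = - o$
$O = 0$ ($O = -7 + \left(5 - -2\right) = -7 + \left(5 + 2\right) = -7 + 7 = 0$)
$\left(\frac{1}{7 + \left(O - B{\left(n{\left(-3,\left(-1\right) 5 \right)} \right)}\right)} - 48\right)^{2} = \left(\frac{1}{7 + \left(0 - \left(-1\right) \frac{3}{10}\right)} - 48\right)^{2} = \left(\frac{1}{7 + \left(0 - - \frac{3}{10}\right)} - 48\right)^{2} = \left(\frac{1}{7 + \left(0 + \frac{3}{10}\right)} - 48\right)^{2} = \left(\frac{1}{7 + \frac{3}{10}} - 48\right)^{2} = \left(\frac{1}{\frac{73}{10}} - 48\right)^{2} = \left(\frac{10}{73} - 48\right)^{2} = \left(- \frac{3494}{73}\right)^{2} = \frac{12208036}{5329}$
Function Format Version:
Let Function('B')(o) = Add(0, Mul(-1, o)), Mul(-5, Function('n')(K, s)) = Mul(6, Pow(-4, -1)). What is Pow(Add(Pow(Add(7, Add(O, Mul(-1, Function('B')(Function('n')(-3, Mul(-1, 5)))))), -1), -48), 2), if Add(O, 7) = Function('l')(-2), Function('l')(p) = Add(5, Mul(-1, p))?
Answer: Rational(12208036, 5329) ≈ 2290.9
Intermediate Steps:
Function('n')(K, s) = Rational(3, 10) (Function('n')(K, s) = Mul(Rational(-1, 5), Mul(6, Pow(-4, -1))) = Mul(Rational(-1, 5), Mul(6, Rational(-1, 4))) = Mul(Rational(-1, 5), Rational(-3, 2)) = Rational(3, 10))
Function('B')(o) = Mul(-1, o)
O = 0 (O = Add(-7, Add(5, Mul(-1, -2))) = Add(-7, Add(5, 2)) = Add(-7, 7) = 0)
Pow(Add(Pow(Add(7, Add(O, Mul(-1, Function('B')(Function('n')(-3, Mul(-1, 5)))))), -1), -48), 2) = Pow(Add(Pow(Add(7, Add(0, Mul(-1, Mul(-1, Rational(3, 10))))), -1), -48), 2) = Pow(Add(Pow(Add(7, Add(0, Mul(-1, Rational(-3, 10)))), -1), -48), 2) = Pow(Add(Pow(Add(7, Add(0, Rational(3, 10))), -1), -48), 2) = Pow(Add(Pow(Add(7, Rational(3, 10)), -1), -48), 2) = Pow(Add(Pow(Rational(73, 10), -1), -48), 2) = Pow(Add(Rational(10, 73), -48), 2) = Pow(Rational(-3494, 73), 2) = Rational(12208036, 5329)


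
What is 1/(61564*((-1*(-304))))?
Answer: 1/18715456 ≈ 5.3432e-8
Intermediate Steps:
1/(61564*((-1*(-304)))) = (1/61564)/304 = (1/61564)*(1/304) = 1/18715456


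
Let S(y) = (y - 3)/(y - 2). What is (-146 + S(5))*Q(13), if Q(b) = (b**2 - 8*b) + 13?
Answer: -11336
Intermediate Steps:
Q(b) = 13 + b**2 - 8*b
S(y) = (-3 + y)/(-2 + y)
(-146 + S(5))*Q(13) = (-146 + (-3 + 5)/(-2 + 5))*(13 + 13**2 - 8*13) = (-146 + 2/3)*(13 + 169 - 104) = (-146 + (1/3)*2)*78 = (-146 + 2/3)*78 = -436/3*78 = -11336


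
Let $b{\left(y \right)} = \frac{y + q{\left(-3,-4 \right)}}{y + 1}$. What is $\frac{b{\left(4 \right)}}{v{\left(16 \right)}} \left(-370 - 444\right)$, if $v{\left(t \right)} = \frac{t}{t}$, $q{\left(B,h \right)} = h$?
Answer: $0$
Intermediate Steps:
$v{\left(t \right)} = 1$
$b{\left(y \right)} = \frac{-4 + y}{1 + y}$ ($b{\left(y \right)} = \frac{y - 4}{y + 1} = \frac{-4 + y}{1 + y}$)
$\frac{b{\left(4 \right)}}{v{\left(16 \right)}} \left(-370 - 444\right) = \frac{\frac{1}{1 + 4} \left(-4 + 4\right)}{1} \left(-370 - 444\right) = \frac{1}{5} \cdot 0 \cdot 1 \left(-814\right) = 0 \cdot 1 \left(-814\right) = 0 \left(-814\right) = 0$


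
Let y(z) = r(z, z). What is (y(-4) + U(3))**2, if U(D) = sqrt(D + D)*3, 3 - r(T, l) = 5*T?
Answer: 583 + 138*sqrt(6) ≈ 921.03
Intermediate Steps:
r(T, l) = 3 - 5*T
y(z) = 3 - 5*z
U(D) = 3*sqrt(2)*sqrt(D) (U(D) = sqrt(2*D)*3 = (sqrt(2)*sqrt(D))*3 = 3*sqrt(2)*sqrt(D))
(y(-4) + U(3))**2 = ((3 - 5*(-4)) + 3*sqrt(2)*sqrt(3))**2 = ((3 + 20) + 3*sqrt(6))**2 = (23 + 3*sqrt(6))**2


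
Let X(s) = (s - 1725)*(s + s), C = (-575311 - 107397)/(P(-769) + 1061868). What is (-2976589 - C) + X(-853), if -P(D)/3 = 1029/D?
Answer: 1160751248379793/816579579 ≈ 1.4215e+6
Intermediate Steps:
P(D) = -3087/D
C = -525002452/816579579 (C = (-575311 - 107397)/(-3087/(-769) + 1061868) = -682708/(-3087*(-1/769) + 1061868) = -682708/(3087/769 + 1061868) = -682708/816579579/769 = -682708*769/816579579 = -525002452/816579579 ≈ -0.64293)
X(s) = 2*s*(-1725 + s) (X(s) = (-1725 + s)*(2*s) = 2*s*(-1725 + s))
(-2976589 - C) + X(-853) = (-2976589 - 1*(-525002452/816579579)) + 2*(-853)*(-1725 - 853) = (-2976589 + 525002452/816579579) + 2*(-853)*(-2578) = -2430621267473579/816579579 + 4398068 = 1160751248379793/816579579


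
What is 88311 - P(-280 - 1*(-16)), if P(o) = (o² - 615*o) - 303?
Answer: -143442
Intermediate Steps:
P(o) = -303 + o² - 615*o
88311 - P(-280 - 1*(-16)) = 88311 - (-303 + (-280 - 1*(-16))² - 615*(-280 - 1*(-16))) = 88311 - (-303 + (-280 + 16)² - 615*(-280 + 16)) = 88311 - (-303 + (-264)² - 615*(-264)) = 88311 - (-303 + 69696 + 162360) = 88311 - 1*231753 = 88311 - 231753 = -143442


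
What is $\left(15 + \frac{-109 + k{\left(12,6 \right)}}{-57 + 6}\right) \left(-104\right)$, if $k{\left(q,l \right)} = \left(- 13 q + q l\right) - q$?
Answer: $- \frac{100880}{51} \approx -1978.0$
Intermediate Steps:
$k{\left(q,l \right)} = - 14 q + l q$ ($k{\left(q,l \right)} = \left(- 13 q + l q\right) - q = - 14 q + l q$)
$\left(15 + \frac{-109 + k{\left(12,6 \right)}}{-57 + 6}\right) \left(-104\right) = \left(15 + \frac{-109 + 12 \left(-14 + 6\right)}{-57 + 6}\right) \left(-104\right) = \left(15 + \frac{-109 + 12 \left(-8\right)}{-51}\right) \left(-104\right) = \left(15 + \left(-109 - 96\right) \left(- \frac{1}{51}\right)\right) \left(-104\right) = \left(15 - - \frac{205}{51}\right) \left(-104\right) = \left(15 + \frac{205}{51}\right) \left(-104\right) = \frac{970}{51} \left(-104\right) = - \frac{100880}{51}$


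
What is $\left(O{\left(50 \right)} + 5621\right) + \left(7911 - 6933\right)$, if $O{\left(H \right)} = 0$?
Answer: $6599$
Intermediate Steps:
$\left(O{\left(50 \right)} + 5621\right) + \left(7911 - 6933\right) = \left(0 + 5621\right) + \left(7911 - 6933\right) = 5621 + 978 = 6599$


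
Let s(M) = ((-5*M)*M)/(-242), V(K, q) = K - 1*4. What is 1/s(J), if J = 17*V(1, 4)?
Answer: 242/13005 ≈ 0.018608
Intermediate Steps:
V(K, q) = -4 + K (V(K, q) = K - 4 = -4 + K)
J = -51 (J = 17*(-4 + 1) = 17*(-3) = -51)
s(M) = 5*M**2/242 (s(M) = -5*M**2*(-1/242) = 5*M**2/242)
1/s(J) = 1/((5/242)*(-51)**2) = 1/((5/242)*2601) = 1/(13005/242) = 242/13005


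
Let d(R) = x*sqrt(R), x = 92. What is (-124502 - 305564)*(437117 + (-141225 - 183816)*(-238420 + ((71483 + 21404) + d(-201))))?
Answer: -20344112562612020 + 12860595608952*I*sqrt(201) ≈ -2.0344e+16 + 1.8233e+14*I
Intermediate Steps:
d(R) = 92*sqrt(R)
(-124502 - 305564)*(437117 + (-141225 - 183816)*(-238420 + ((71483 + 21404) + d(-201)))) = (-124502 - 305564)*(437117 + (-141225 - 183816)*(-238420 + ((71483 + 21404) + 92*sqrt(-201)))) = -430066*(437117 - 325041*(-238420 + (92887 + 92*(I*sqrt(201))))) = -430066*(437117 - 325041*(-238420 + (92887 + 92*I*sqrt(201)))) = -430066*(437117 - 325041*(-145533 + 92*I*sqrt(201))) = -430066*(437117 + (47304191853 - 29903772*I*sqrt(201))) = -430066*(47304628970 - 29903772*I*sqrt(201)) = -20344112562612020 + 12860595608952*I*sqrt(201)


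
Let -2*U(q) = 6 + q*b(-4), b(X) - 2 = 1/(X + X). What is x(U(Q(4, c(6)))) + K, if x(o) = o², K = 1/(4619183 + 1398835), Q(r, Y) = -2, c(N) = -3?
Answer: 243729761/192576576 ≈ 1.2656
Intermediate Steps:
b(X) = 2 + 1/(2*X) (b(X) = 2 + 1/(X + X) = 2 + 1/(2*X))
U(q) = -3 - 15*q/16 (U(q) = -(6 + q*(2 + (½)/(-4)))/2 = -(6 + q*(2 + (½)*(-¼)))/2 = -(6 + q*(2 - ⅛))/2 = -(6 + q*(15/8))/2 = -(6 + 15*q/8)/2 = -3 - 15*q/16)
K = 1/6018018 ≈ 1.6617e-7
x(U(Q(4, c(6)))) + K = (-3 - 15/16*(-2))² + 1/6018018 = (-3 + 15/8)² + 1/6018018 = (-9/8)² + 1/6018018 = 81/64 + 1/6018018 = 243729761/192576576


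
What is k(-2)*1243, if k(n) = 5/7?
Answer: 6215/7 ≈ 887.86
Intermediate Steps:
k(n) = 5/7 (k(n) = 5*(⅐) = 5/7)
k(-2)*1243 = (5/7)*1243 = 6215/7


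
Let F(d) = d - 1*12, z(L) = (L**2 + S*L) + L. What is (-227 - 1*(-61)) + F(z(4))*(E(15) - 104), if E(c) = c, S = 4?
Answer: -2302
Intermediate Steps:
z(L) = L**2 + 5*L (z(L) = (L**2 + 4*L) + L = L**2 + 5*L)
F(d) = -12 + d (F(d) = d - 12 = -12 + d)
(-227 - 1*(-61)) + F(z(4))*(E(15) - 104) = (-227 - 1*(-61)) + (-12 + 4*(5 + 4))*(15 - 104) = (-227 + 61) + (-12 + 4*9)*(-89) = -166 + (-12 + 36)*(-89) = -166 + 24*(-89) = -166 - 2136 = -2302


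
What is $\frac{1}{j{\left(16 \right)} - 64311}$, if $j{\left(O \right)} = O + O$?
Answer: $- \frac{1}{64279} \approx -1.5557 \cdot 10^{-5}$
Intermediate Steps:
$j{\left(O \right)} = 2 O$
$\frac{1}{j{\left(16 \right)} - 64311} = \frac{1}{2 \cdot 16 - 64311} = \frac{1}{32 - 64311} = \frac{1}{-64279} = - \frac{1}{64279}$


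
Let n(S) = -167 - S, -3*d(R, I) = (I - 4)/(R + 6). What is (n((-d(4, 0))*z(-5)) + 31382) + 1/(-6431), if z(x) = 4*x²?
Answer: 602488232/19293 ≈ 31228.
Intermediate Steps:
d(R, I) = -(-4 + I)/(3*(6 + R)) (d(R, I) = -(I - 4)/(3*(R + 6)) = -(-4 + I)/(3*(6 + R)))
(n((-d(4, 0))*z(-5)) + 31382) + 1/(-6431) = ((-167 - (-(4 - 1*0)/(3*(6 + 4)))*4*(-5)²) + 31382) + 1/(-6431) = ((-167 - (-(4 + 0)/(3*10))*4*25) + 31382) - 1/6431 = ((-167 - (-4/(3*10))*100) + 31382) - 1/6431 = ((-167 - (-1*2/15)*100) + 31382) - 1/6431 = ((-167 - (-2)*100/15) + 31382) - 1/6431 = ((-167 - 1*(-40/3)) + 31382) - 1/6431 = ((-167 + 40/3) + 31382) - 1/6431 = (-461/3 + 31382) - 1/6431 = 93685/3 - 1/6431 = 602488232/19293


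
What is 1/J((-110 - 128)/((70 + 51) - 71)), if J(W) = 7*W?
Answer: -25/833 ≈ -0.030012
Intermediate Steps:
1/J((-110 - 128)/((70 + 51) - 71)) = 1/(7*((-110 - 128)/((70 + 51) - 71))) = 1/(7*(-238/(121 - 71))) = 1/(7*(-238/50)) = 1/(7*(-238*1/50)) = 1/(7*(-119/25)) = 1/(-833/25) = -25/833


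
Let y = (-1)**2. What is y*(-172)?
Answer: -172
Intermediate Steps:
y = 1
y*(-172) = 1*(-172) = -172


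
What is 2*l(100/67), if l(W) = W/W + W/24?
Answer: 427/201 ≈ 2.1244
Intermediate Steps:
l(W) = 1 + W/24 (l(W) = 1 + W*(1/24) = 1 + W/24)
2*l(100/67) = 2*(1 + (100/67)/24) = 2*(1 + (100*(1/67))/24) = 2*(1 + (1/24)*(100/67)) = 2*(1 + 25/402) = 2*(427/402) = 427/201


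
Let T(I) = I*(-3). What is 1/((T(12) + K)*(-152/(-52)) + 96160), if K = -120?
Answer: 1/95704 ≈ 1.0449e-5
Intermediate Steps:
T(I) = -3*I
1/((T(12) + K)*(-152/(-52)) + 96160) = 1/((-3*12 - 120)*(-152/(-52)) + 96160) = 1/((-36 - 120)*(-152*(-1/52)) + 96160) = 1/(-156*38/13 + 96160) = 1/(-456 + 96160) = 1/95704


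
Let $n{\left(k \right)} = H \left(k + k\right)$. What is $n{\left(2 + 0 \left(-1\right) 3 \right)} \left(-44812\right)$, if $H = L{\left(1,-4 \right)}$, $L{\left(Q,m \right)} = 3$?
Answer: $-537744$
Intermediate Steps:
$H = 3$
$n{\left(k \right)} = 6 k$ ($n{\left(k \right)} = 3 \left(k + k\right) = 3 \cdot 2 k = 6 k$)
$n{\left(2 + 0 \left(-1\right) 3 \right)} \left(-44812\right) = 6 \left(2 + 0 \left(-1\right) 3\right) \left(-44812\right) = 6 \left(2 + 0 \cdot 3\right) \left(-44812\right) = 6 \left(2 + 0\right) \left(-44812\right) = 6 \cdot 2 \left(-44812\right) = 12 \left(-44812\right) = -537744$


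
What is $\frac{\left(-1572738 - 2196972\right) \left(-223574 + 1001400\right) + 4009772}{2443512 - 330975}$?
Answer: $- \frac{2932174440688}{2112537} \approx -1.388 \cdot 10^{6}$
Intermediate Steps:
$\frac{\left(-1572738 - 2196972\right) \left(-223574 + 1001400\right) + 4009772}{2443512 - 330975} = \frac{\left(-3769710\right) 777826 + 4009772}{2112537} = \left(-2932178450460 + 4009772\right) \frac{1}{2112537} = \left(-2932174440688\right) \frac{1}{2112537} = - \frac{2932174440688}{2112537}$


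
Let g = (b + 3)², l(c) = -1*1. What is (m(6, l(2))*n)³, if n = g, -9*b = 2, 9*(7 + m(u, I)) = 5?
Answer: -47634765625000/387420489 ≈ -1.2295e+5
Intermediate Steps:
l(c) = -1
m(u, I) = -58/9 (m(u, I) = -7 + (⅑)*5 = -7 + 5/9 = -58/9)
b = -2/9 (b = -⅑*2 = -2/9 ≈ -0.22222)
g = 625/81 (g = (-2/9 + 3)² = (25/9)² = 625/81 ≈ 7.7160)
n = 625/81 ≈ 7.7160
(m(6, l(2))*n)³ = (-58/9*625/81)³ = (-36250/729)³ = -47634765625000/387420489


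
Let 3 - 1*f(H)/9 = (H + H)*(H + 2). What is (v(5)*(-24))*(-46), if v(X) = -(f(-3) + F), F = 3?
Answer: 26496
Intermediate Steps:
f(H) = 27 - 18*H*(2 + H) (f(H) = 27 - 9*(H + H)*(H + 2) = 27 - 9*2*H*(2 + H) = 27 - 18*H*(2 + H))
v(X) = 24 (v(X) = -((27 - 36*(-3) - 18*(-3)²) + 3) = -((27 + 108 - 18*9) + 3) = -((27 + 108 - 162) + 3) = -(-27 + 3) = -1*(-24) = 24)
(v(5)*(-24))*(-46) = (24*(-24))*(-46) = -576*(-46) = 26496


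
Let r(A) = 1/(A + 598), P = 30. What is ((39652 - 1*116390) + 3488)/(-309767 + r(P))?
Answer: 1840040/7781347 ≈ 0.23647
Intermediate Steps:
r(A) = 1/(598 + A)
((39652 - 1*116390) + 3488)/(-309767 + r(P)) = ((39652 - 1*116390) + 3488)/(-309767 + 1/(598 + 30)) = ((39652 - 116390) + 3488)/(-309767 + 1/628) = (-76738 + 3488)/(-309767 + 1/628) = -73250/(-194533675/628) = -73250*(-628/194533675) = 1840040/7781347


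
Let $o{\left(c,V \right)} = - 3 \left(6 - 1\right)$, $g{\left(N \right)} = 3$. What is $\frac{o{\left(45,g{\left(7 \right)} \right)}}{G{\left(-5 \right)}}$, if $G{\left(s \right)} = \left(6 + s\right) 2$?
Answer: $- \frac{15}{2} \approx -7.5$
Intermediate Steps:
$G{\left(s \right)} = 12 + 2 s$
$o{\left(c,V \right)} = -15$ ($o{\left(c,V \right)} = \left(-3\right) 5 = -15$)
$\frac{o{\left(45,g{\left(7 \right)} \right)}}{G{\left(-5 \right)}} = - \frac{15}{12 + 2 \left(-5\right)} = - \frac{15}{12 - 10} = - \frac{15}{2}$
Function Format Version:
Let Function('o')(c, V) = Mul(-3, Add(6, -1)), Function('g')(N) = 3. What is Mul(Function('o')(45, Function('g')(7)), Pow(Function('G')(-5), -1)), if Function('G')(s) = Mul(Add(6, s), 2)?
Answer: Rational(-15, 2) ≈ -7.5000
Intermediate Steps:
Function('G')(s) = Add(12, Mul(2, s))
Function('o')(c, V) = -15 (Function('o')(c, V) = Mul(-3, 5) = -15)
Mul(Function('o')(45, Function('g')(7)), Pow(Function('G')(-5), -1)) = Mul(-15, Pow(Add(12, Mul(2, -5)), -1)) = Mul(-15, Pow(Add(12, -10), -1)) = Mul(-15, Pow(2, -1)) = Mul(-15, Rational(1, 2)) = Rational(-15, 2)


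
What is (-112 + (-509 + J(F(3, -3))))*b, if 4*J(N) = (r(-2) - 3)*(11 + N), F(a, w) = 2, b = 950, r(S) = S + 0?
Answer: -1210775/2 ≈ -6.0539e+5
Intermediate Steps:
r(S) = S
J(N) = -55/4 - 5*N/4 (J(N) = ((-2 - 3)*(11 + N))/4 = (-5*(11 + N))/4 = (-55 - 5*N)/4 = -55/4 - 5*N/4)
(-112 + (-509 + J(F(3, -3))))*b = (-112 + (-509 + (-55/4 - 5/4*2)))*950 = (-112 + (-509 + (-55/4 - 5/2)))*950 = (-112 + (-509 - 65/4))*950 = (-112 - 2101/4)*950 = -2549/4*950 = -1210775/2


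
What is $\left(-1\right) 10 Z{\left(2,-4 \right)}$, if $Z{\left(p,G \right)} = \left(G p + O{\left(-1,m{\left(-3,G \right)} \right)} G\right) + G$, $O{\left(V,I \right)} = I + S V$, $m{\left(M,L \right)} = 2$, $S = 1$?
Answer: $160$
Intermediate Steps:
$O{\left(V,I \right)} = I + V$ ($O{\left(V,I \right)} = I + 1 V = I + V$)
$Z{\left(p,G \right)} = 2 G + G p$ ($Z{\left(p,G \right)} = \left(G p + \left(2 - 1\right) G\right) + G = \left(G p + 1 G\right) + G = \left(G p + G\right) + G = \left(G + G p\right) + G = 2 G + G p$)
$\left(-1\right) 10 Z{\left(2,-4 \right)} = \left(-1\right) 10 \left(- 4 \left(2 + 2\right)\right) = - 10 \left(\left(-4\right) 4\right) = \left(-10\right) \left(-16\right) = 160$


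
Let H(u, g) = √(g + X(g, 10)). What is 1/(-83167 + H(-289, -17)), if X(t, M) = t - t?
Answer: -83167/6916749906 - I*√17/6916749906 ≈ -1.2024e-5 - 5.961e-10*I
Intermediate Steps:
X(t, M) = 0
H(u, g) = √g (H(u, g) = √(g + 0) = √g)
1/(-83167 + H(-289, -17)) = 1/(-83167 + √(-17)) = 1/(-83167 + I*√17)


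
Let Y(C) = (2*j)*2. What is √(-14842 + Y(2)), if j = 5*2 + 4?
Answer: I*√14786 ≈ 121.6*I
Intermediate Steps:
j = 14 (j = 10 + 4 = 14)
Y(C) = 56 (Y(C) = (2*14)*2 = 28*2 = 56)
√(-14842 + Y(2)) = √(-14842 + 56) = √(-14786) = I*√14786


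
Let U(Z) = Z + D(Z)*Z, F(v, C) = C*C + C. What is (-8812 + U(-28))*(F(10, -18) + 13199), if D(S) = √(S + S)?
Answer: -119384200 - 756280*I*√14 ≈ -1.1938e+8 - 2.8297e+6*I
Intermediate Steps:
D(S) = √2*√S (D(S) = √(2*S) = √2*√S)
F(v, C) = C + C² (F(v, C) = C² + C = C + C²)
U(Z) = Z + √2*Z^(3/2) (U(Z) = Z + (√2*√Z)*Z = Z + √2*Z^(3/2))
(-8812 + U(-28))*(F(10, -18) + 13199) = (-8812 + (-28 + √2*(-28)^(3/2)))*(-18*(1 - 18) + 13199) = (-8812 + (-28 + √2*(-56*I*√7)))*(-18*(-17) + 13199) = (-8812 + (-28 - 56*I*√14))*(306 + 13199) = (-8840 - 56*I*√14)*13505 = -119384200 - 756280*I*√14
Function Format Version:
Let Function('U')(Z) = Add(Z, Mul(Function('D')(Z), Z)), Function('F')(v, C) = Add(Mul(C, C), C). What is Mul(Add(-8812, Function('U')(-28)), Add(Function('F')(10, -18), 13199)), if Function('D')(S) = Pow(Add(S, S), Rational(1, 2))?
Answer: Add(-119384200, Mul(-756280, I, Pow(14, Rational(1, 2)))) ≈ Add(-1.1938e+8, Mul(-2.8297e+6, I))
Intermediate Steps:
Function('D')(S) = Mul(Pow(2, Rational(1, 2)), Pow(S, Rational(1, 2))) (Function('D')(S) = Pow(Mul(2, S), Rational(1, 2)) = Mul(Pow(2, Rational(1, 2)), Pow(S, Rational(1, 2))))
Function('F')(v, C) = Add(C, Pow(C, 2)) (Function('F')(v, C) = Add(Pow(C, 2), C) = Add(C, Pow(C, 2)))
Function('U')(Z) = Add(Z, Mul(Pow(2, Rational(1, 2)), Pow(Z, Rational(3, 2)))) (Function('U')(Z) = Add(Z, Mul(Mul(Pow(2, Rational(1, 2)), Pow(Z, Rational(1, 2))), Z)) = Add(Z, Mul(Pow(2, Rational(1, 2)), Pow(Z, Rational(3, 2)))))
Mul(Add(-8812, Function('U')(-28)), Add(Function('F')(10, -18), 13199)) = Mul(Add(-8812, Add(-28, Mul(Pow(2, Rational(1, 2)), Pow(-28, Rational(3, 2))))), Add(Mul(-18, Add(1, -18)), 13199)) = Mul(Add(-8812, Add(-28, Mul(Pow(2, Rational(1, 2)), Mul(-56, I, Pow(7, Rational(1, 2)))))), Add(Mul(-18, -17), 13199)) = Mul(Add(-8812, Add(-28, Mul(-56, I, Pow(14, Rational(1, 2))))), Add(306, 13199)) = Mul(Add(-8840, Mul(-56, I, Pow(14, Rational(1, 2)))), 13505) = Add(-119384200, Mul(-756280, I, Pow(14, Rational(1, 2))))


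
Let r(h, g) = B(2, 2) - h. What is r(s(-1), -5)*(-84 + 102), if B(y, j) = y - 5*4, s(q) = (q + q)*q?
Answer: -360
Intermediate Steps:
s(q) = 2*q² (s(q) = (2*q)*q = 2*q²)
B(y, j) = -20 + y (B(y, j) = y - 20 = -20 + y)
r(h, g) = -18 - h (r(h, g) = (-20 + 2) - h = -18 - h)
r(s(-1), -5)*(-84 + 102) = (-18 - 2*(-1)²)*(-84 + 102) = (-18 - 2)*18 = -20*18 = -360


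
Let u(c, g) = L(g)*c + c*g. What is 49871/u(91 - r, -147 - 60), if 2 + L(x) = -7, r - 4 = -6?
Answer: -49871/20088 ≈ -2.4826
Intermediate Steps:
r = -2 (r = 4 - 6 = -2)
L(x) = -9 (L(x) = -2 - 7 = -9)
u(c, g) = -9*c + c*g
49871/u(91 - r, -147 - 60) = 49871/(((91 - 1*(-2))*(-9 + (-147 - 60)))) = 49871/(((91 + 2)*(-9 - 207))) = 49871/((93*(-216))) = 49871/(-20088) = 49871*(-1/20088) = -49871/20088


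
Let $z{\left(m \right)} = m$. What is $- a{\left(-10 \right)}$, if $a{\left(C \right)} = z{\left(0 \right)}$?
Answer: $0$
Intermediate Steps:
$a{\left(C \right)} = 0$
$- a{\left(-10 \right)} = \left(-1\right) 0 = 0$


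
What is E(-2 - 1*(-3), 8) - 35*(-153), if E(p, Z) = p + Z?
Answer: 5364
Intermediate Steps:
E(p, Z) = Z + p
E(-2 - 1*(-3), 8) - 35*(-153) = (8 + (-2 - 1*(-3))) - 35*(-153) = (8 + (-2 + 3)) + 5355 = (8 + 1) + 5355 = 9 + 5355 = 5364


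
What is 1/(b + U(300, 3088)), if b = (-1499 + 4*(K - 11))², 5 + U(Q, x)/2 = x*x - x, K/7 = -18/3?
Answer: 1/21992823 ≈ 4.5469e-8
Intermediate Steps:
K = -42 (K = 7*(-18/3) = 7*(-18*⅓) = 7*(-6) = -42)
U(Q, x) = -10 - 2*x + 2*x² (U(Q, x) = -10 + 2*(x*x - x) = -10 + 2*(x² - x) = -10 + (-2*x + 2*x²) = -10 - 2*x + 2*x²)
b = 2927521 (b = (-1499 + 4*(-42 - 11))² = (-1499 + 4*(-53))² = (-1499 - 212)² = (-1711)² = 2927521)
1/(b + U(300, 3088)) = 1/(2927521 + (-10 - 2*3088 + 2*3088²)) = 1/(2927521 + (-10 - 6176 + 2*9535744)) = 1/(2927521 + (-10 - 6176 + 19071488)) = 1/(2927521 + 19065302) = 1/21992823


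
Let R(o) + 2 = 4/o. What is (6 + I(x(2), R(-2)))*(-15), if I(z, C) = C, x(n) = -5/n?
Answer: -30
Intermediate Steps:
R(o) = -2 + 4/o
(6 + I(x(2), R(-2)))*(-15) = (6 + (-2 + 4/(-2)))*(-15) = (6 + (-2 + 4*(-½)))*(-15) = (6 + (-2 - 2))*(-15) = (6 - 4)*(-15) = 2*(-15) = -30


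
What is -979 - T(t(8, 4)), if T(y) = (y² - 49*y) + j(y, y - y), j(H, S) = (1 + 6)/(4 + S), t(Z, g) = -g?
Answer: -4771/4 ≈ -1192.8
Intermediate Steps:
j(H, S) = 7/(4 + S)
T(y) = 7/4 + y² - 49*y (T(y) = (y² - 49*y) + 7/(4 + (y - y)) = (y² - 49*y) + 7/(4 + 0) = (y² - 49*y) + 7/4 = 7/4 + y² - 49*y)
-979 - T(t(8, 4)) = -979 - (7/4 + (-1*4)² - (-49)*4) = -979 - (7/4 + (-4)² - 49*(-4)) = -979 - (7/4 + 16 + 196) = -979 - 1*855/4 = -979 - 855/4 = -4771/4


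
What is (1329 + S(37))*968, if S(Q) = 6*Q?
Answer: 1501368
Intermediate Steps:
(1329 + S(37))*968 = (1329 + 6*37)*968 = (1329 + 222)*968 = 1551*968 = 1501368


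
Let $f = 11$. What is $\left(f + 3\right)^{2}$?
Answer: $196$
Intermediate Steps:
$\left(f + 3\right)^{2} = \left(11 + 3\right)^{2} = 14^{2} = 196$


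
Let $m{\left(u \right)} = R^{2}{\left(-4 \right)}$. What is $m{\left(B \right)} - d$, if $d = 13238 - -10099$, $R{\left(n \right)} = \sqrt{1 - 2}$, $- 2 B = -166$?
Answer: $-23338$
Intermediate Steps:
$B = 83$ ($B = \left(- \frac{1}{2}\right) \left(-166\right) = 83$)
$R{\left(n \right)} = i$ ($R{\left(n \right)} = \sqrt{-1} = i$)
$m{\left(u \right)} = -1$ ($m{\left(u \right)} = i^{2} = -1$)
$d = 23337$ ($d = 13238 + 10099 = 23337$)
$m{\left(B \right)} - d = -1 - 23337 = -23338$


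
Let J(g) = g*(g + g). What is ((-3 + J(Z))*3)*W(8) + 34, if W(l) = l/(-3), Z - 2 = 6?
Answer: -966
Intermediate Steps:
Z = 8 (Z = 2 + 6 = 8)
W(l) = -l/3 (W(l) = l*(-1/3) = -l/3)
J(g) = 2*g**2 (J(g) = g*(2*g) = 2*g**2)
((-3 + J(Z))*3)*W(8) + 34 = ((-3 + 2*8**2)*3)*(-1/3*8) + 34 = ((-3 + 2*64)*3)*(-8/3) + 34 = ((-3 + 128)*3)*(-8/3) + 34 = (125*3)*(-8/3) + 34 = 375*(-8/3) + 34 = -1000 + 34 = -966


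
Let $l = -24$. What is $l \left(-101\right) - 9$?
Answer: $2415$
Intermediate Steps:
$l \left(-101\right) - 9 = \left(-24\right) \left(-101\right) - 9 = 2424 - 9 = 2415$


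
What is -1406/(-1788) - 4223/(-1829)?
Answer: 5061149/1635126 ≈ 3.0953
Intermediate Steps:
-1406/(-1788) - 4223/(-1829) = -1406*(-1/1788) - 4223*(-1/1829) = 703/894 + 4223/1829 = 5061149/1635126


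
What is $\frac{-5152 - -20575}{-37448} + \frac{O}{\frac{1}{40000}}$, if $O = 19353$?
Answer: $\frac{28989245744577}{37448} \approx 7.7412 \cdot 10^{8}$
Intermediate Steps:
$\frac{-5152 - -20575}{-37448} + \frac{O}{\frac{1}{40000}} = \frac{-5152 - -20575}{-37448} + \frac{19353}{\frac{1}{40000}} = \left(-5152 + 20575\right) \left(- \frac{1}{37448}\right) + 19353 \frac{1}{\frac{1}{40000}} = 15423 \left(- \frac{1}{37448}\right) + 19353 \cdot 40000 = - \frac{15423}{37448} + 774120000 = \frac{28989245744577}{37448}$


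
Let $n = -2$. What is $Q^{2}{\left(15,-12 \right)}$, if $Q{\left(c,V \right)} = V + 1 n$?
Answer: $196$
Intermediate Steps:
$Q{\left(c,V \right)} = -2 + V$ ($Q{\left(c,V \right)} = V + 1 \left(-2\right) = V - 2 = -2 + V$)
$Q^{2}{\left(15,-12 \right)} = \left(-2 - 12\right)^{2} = \left(-14\right)^{2} = 196$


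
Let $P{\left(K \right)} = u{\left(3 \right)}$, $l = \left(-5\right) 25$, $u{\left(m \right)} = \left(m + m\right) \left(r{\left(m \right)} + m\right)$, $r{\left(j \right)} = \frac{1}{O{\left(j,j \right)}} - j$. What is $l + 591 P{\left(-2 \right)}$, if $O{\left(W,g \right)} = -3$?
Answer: $-1307$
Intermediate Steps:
$r{\left(j \right)} = - \frac{1}{3} - j$ ($r{\left(j \right)} = \frac{1}{-3} - j = - \frac{1}{3} - j$)
$u{\left(m \right)} = - \frac{2 m}{3}$ ($u{\left(m \right)} = \left(m + m\right) \left(\left(- \frac{1}{3} - m\right) + m\right) = 2 m \left(- \frac{1}{3}\right) = - \frac{2 m}{3}$)
$l = -125$
$P{\left(K \right)} = -2$ ($P{\left(K \right)} = \left(- \frac{2}{3}\right) 3 = -2$)
$l + 591 P{\left(-2 \right)} = -125 + 591 \left(-2\right) = -125 - 1182 = -1307$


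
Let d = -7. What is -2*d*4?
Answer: 56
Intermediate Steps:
-2*d*4 = -2*(-7)*4 = 14*4 = 56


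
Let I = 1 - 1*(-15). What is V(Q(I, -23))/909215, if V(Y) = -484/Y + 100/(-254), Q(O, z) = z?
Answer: 60318/2655817015 ≈ 2.2712e-5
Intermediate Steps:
I = 16 (I = 1 + 15 = 16)
V(Y) = -50/127 - 484/Y (V(Y) = -484/Y + 100*(-1/254) = -484/Y - 50/127 = -50/127 - 484/Y)
V(Q(I, -23))/909215 = (-50/127 - 484/(-23))/909215 = (-50/127 - 484*(-1/23))*(1/909215) = (-50/127 + 484/23)*(1/909215) = (60318/2921)*(1/909215) = 60318/2655817015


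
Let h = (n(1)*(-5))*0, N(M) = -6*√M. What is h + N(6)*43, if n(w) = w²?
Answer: -258*√6 ≈ -631.97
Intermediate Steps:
h = 0 (h = (1²*(-5))*0 = (1*(-5))*0 = -5*0 = 0)
h + N(6)*43 = 0 - 6*√6*43 = 0 - 258*√6 = -258*√6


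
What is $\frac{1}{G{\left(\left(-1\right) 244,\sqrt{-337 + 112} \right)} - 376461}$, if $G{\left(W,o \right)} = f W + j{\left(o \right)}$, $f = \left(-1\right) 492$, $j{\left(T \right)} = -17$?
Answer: $- \frac{1}{256430} \approx -3.8997 \cdot 10^{-6}$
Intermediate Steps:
$f = -492$
$G{\left(W,o \right)} = -17 - 492 W$ ($G{\left(W,o \right)} = - 492 W - 17 = -17 - 492 W$)
$\frac{1}{G{\left(\left(-1\right) 244,\sqrt{-337 + 112} \right)} - 376461} = \frac{1}{\left(-17 - 492 \left(\left(-1\right) 244\right)\right) - 376461} = \frac{1}{\left(-17 - -120048\right) - 376461} = \frac{1}{\left(-17 + 120048\right) - 376461} = \frac{1}{120031 - 376461} = \frac{1}{-256430} = - \frac{1}{256430}$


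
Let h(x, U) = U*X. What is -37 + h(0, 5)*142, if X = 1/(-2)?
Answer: -392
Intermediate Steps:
X = -½ ≈ -0.50000
h(x, U) = -U/2 (h(x, U) = U*(-½) = -U/2)
-37 + h(0, 5)*142 = -37 - ½*5*142 = -37 - 5/2*142 = -37 - 355 = -392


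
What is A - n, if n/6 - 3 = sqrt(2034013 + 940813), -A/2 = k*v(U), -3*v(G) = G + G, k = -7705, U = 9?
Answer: -92478 - 6*sqrt(2974826) ≈ -1.0283e+5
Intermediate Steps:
v(G) = -2*G/3 (v(G) = -(G + G)/3 = -2*G/3)
A = -92460 (A = -(-15410)*(-2/3*9) = -(-15410)*(-6) = -2*46230 = -92460)
n = 18 + 6*sqrt(2974826) (n = 18 + 6*sqrt(2034013 + 940813) = 18 + 6*sqrt(2974826) ≈ 10367.)
A - n = -92460 - (18 + 6*sqrt(2974826)) = -92460 + (-18 - 6*sqrt(2974826)) = -92478 - 6*sqrt(2974826)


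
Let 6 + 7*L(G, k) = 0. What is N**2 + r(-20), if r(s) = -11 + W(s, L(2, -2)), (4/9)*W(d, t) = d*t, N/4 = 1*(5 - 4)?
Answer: 305/7 ≈ 43.571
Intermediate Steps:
N = 4 (N = 4*(1*(5 - 4)) = 4*(1*1) = 4*1 = 4)
L(G, k) = -6/7 (L(G, k) = -6/7 + (1/7)*0 = -6/7 + 0 = -6/7)
W(d, t) = 9*d*t/4 (W(d, t) = 9*(d*t)/4 = 9*d*t/4)
r(s) = -11 - 27*s/14 (r(s) = -11 + (9/4)*s*(-6/7) = -11 - 27*s/14)
N**2 + r(-20) = 4**2 + (-11 - 27/14*(-20)) = 16 + (-11 + 270/7) = 16 + 193/7 = 305/7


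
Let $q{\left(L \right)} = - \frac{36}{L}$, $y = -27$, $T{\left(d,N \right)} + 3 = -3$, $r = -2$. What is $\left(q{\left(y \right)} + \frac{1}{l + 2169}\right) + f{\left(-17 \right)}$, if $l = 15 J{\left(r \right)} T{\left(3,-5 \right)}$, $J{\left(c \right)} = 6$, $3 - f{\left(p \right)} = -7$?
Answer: $\frac{18463}{1629} \approx 11.334$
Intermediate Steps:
$T{\left(d,N \right)} = -6$ ($T{\left(d,N \right)} = -3 - 3 = -6$)
$f{\left(p \right)} = 10$ ($f{\left(p \right)} = 3 - -7 = 3 + 7 = 10$)
$l = -540$ ($l = 15 \cdot 6 \left(-6\right) = 90 \left(-6\right) = -540$)
$\left(q{\left(y \right)} + \frac{1}{l + 2169}\right) + f{\left(-17 \right)} = \left(- \frac{36}{-27} + \frac{1}{-540 + 2169}\right) + 10 = \left(\left(-36\right) \left(- \frac{1}{27}\right) + \frac{1}{1629}\right) + 10 = \left(\frac{4}{3} + \frac{1}{1629}\right) + 10 = \frac{2173}{1629} + 10 = \frac{18463}{1629}$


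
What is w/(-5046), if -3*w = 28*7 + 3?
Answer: 199/15138 ≈ 0.013146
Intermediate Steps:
w = -199/3 (w = -(28*7 + 3)/3 = -(196 + 3)/3 = -⅓*199 = -199/3 ≈ -66.333)
w/(-5046) = -199/3/(-5046) = -199/3*(-1/5046) = 199/15138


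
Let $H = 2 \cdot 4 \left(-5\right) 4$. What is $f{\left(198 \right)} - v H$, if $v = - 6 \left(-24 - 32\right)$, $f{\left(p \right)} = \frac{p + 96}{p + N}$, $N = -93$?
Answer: $\frac{268814}{5} \approx 53763.0$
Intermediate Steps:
$H = -160$ ($H = 2 \left(\left(-20\right) 4\right) = 2 \left(-80\right) = -160$)
$f{\left(p \right)} = \frac{96 + p}{-93 + p}$ ($f{\left(p \right)} = \frac{p + 96}{p - 93} = \frac{96 + p}{-93 + p}$)
$v = 336$ ($v = \left(-6\right) \left(-56\right) = 336$)
$f{\left(198 \right)} - v H = \frac{96 + 198}{-93 + 198} - 336 \left(-160\right) = \frac{1}{105} \cdot 294 - -53760 = \frac{1}{105} \cdot 294 + 53760 = \frac{14}{5} + 53760 = \frac{268814}{5}$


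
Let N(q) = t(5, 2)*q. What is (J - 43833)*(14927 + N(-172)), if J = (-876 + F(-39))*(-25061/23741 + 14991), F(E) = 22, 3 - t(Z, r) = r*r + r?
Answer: -4709481432903019/23741 ≈ -1.9837e+11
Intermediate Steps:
t(Z, r) = 3 - r - r² (t(Z, r) = 3 - (r*r + r) = 3 - (r² + r) = 3 - (r + r²) = 3 + (-r - r²) = 3 - r - r²)
N(q) = -3*q (N(q) = (3 - 1*2 - 1*2²)*q = (3 - 2 - 1*4)*q = (3 - 2 - 4)*q = -3*q)
J = -303918334580/23741 (J = (-876 + 22)*(-25061/23741 + 14991) = -854*(-25061*1/23741 + 14991) = -854*(-25061/23741 + 14991) = -854*355876270/23741 = -303918334580/23741 ≈ -1.2801e+7)
(J - 43833)*(14927 + N(-172)) = (-303918334580/23741 - 43833)*(14927 - 3*(-172)) = -304958973833*(14927 + 516)/23741 = -304958973833/23741*15443 = -4709481432903019/23741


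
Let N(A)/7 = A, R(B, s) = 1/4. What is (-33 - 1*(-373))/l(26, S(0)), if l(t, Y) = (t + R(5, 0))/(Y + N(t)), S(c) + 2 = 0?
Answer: 16320/7 ≈ 2331.4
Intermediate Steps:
S(c) = -2 (S(c) = -2 + 0 = -2)
R(B, s) = ¼
N(A) = 7*A
l(t, Y) = (¼ + t)/(Y + 7*t) (l(t, Y) = (t + ¼)/(Y + 7*t) = (¼ + t)/(Y + 7*t))
(-33 - 1*(-373))/l(26, S(0)) = (-33 - 1*(-373))/(((¼ + 26)/(-2 + 7*26))) = (-33 + 373)/(((105/4)/(-2 + 182))) = 340/(((105/4)/180)) = 340/(((1/180)*(105/4))) = 340/(7/48) = 340*(48/7) = 16320/7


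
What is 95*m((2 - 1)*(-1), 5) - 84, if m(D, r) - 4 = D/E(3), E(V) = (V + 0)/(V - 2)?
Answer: 793/3 ≈ 264.33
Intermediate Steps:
E(V) = V/(-2 + V)
m(D, r) = 4 + D/3 (m(D, r) = 4 + D/((3/(-2 + 3))) = 4 + D/((3/1)) = 4 + D/((3*1)) = 4 + D/3)
95*m((2 - 1)*(-1), 5) - 84 = 95*(4 + ((2 - 1)*(-1))/3) - 84 = 95*(4 + (1*(-1))/3) - 84 = 95*(4 + (⅓)*(-1)) - 84 = 95*(4 - ⅓) - 84 = 95*(11/3) - 84 = 1045/3 - 84 = 793/3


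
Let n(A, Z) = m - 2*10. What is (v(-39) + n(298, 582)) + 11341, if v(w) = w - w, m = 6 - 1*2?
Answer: 11325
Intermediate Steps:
m = 4 (m = 6 - 2 = 4)
n(A, Z) = -16 (n(A, Z) = 4 - 2*10 = 4 - 20 = -16)
v(w) = 0
(v(-39) + n(298, 582)) + 11341 = (0 - 16) + 11341 = -16 + 11341 = 11325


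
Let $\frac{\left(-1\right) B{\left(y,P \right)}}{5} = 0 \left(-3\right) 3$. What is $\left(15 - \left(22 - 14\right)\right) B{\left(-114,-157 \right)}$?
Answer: $0$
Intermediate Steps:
$B{\left(y,P \right)} = 0$ ($B{\left(y,P \right)} = - 5 \cdot 0 \left(-3\right) 3 = - 5 \cdot 0 \cdot 3 = \left(-5\right) 0 = 0$)
$\left(15 - \left(22 - 14\right)\right) B{\left(-114,-157 \right)} = \left(15 - \left(22 - 14\right)\right) 0 = \left(15 - 8\right) 0 = 7 \cdot 0 = 0$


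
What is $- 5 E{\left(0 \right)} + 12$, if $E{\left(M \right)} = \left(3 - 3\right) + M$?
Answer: $12$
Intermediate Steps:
$E{\left(M \right)} = M$ ($E{\left(M \right)} = 0 + M = M$)
$- 5 E{\left(0 \right)} + 12 = \left(-5\right) 0 + 12 = 0 + 12 = 12$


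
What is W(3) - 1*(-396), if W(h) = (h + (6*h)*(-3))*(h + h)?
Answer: 90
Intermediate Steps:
W(h) = -34*h**2 (W(h) = (h - 18*h)*(2*h) = (-17*h)*(2*h) = -34*h**2)
W(3) - 1*(-396) = -34*3**2 - 1*(-396) = -34*9 + 396 = -306 + 396 = 90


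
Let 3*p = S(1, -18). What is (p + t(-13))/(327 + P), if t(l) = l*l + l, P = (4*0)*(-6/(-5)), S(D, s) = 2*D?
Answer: 470/981 ≈ 0.47910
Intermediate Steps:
p = 2/3 (p = (2*1)/3 = (1/3)*2 = 2/3 ≈ 0.66667)
P = 0 (P = 0*(-6*(-1/5)) = 0*(6/5) = 0)
t(l) = l + l**2 (t(l) = l**2 + l = l + l**2)
(p + t(-13))/(327 + P) = (2/3 - 13*(1 - 13))/(327 + 0) = (2/3 - 13*(-12))/327 = (2/3 + 156)*(1/327) = (470/3)*(1/327) = 470/981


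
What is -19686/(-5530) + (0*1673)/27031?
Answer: 9843/2765 ≈ 3.5599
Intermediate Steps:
-19686/(-5530) + (0*1673)/27031 = -19686*(-1/5530) + 0*(1/27031) = 9843/2765 + 0 = 9843/2765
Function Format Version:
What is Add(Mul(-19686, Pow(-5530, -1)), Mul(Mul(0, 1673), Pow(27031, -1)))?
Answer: Rational(9843, 2765) ≈ 3.5599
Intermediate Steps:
Add(Mul(-19686, Pow(-5530, -1)), Mul(Mul(0, 1673), Pow(27031, -1))) = Add(Mul(-19686, Rational(-1, 5530)), Mul(0, Rational(1, 27031))) = Add(Rational(9843, 2765), 0) = Rational(9843, 2765)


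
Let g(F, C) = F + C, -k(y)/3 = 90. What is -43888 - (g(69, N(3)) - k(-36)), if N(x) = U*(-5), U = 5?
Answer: -44202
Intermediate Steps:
N(x) = -25 (N(x) = 5*(-5) = -25)
k(y) = -270 (k(y) = -3*90 = -270)
g(F, C) = C + F
-43888 - (g(69, N(3)) - k(-36)) = -43888 - ((-25 + 69) - 1*(-270)) = -43888 - (44 + 270) = -43888 - 1*314 = -43888 - 314 = -44202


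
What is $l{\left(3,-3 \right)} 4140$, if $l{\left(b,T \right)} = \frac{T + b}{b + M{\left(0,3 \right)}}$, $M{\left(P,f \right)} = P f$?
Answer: $0$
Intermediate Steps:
$l{\left(b,T \right)} = \frac{T + b}{b}$ ($l{\left(b,T \right)} = \frac{T + b}{b + 0 \cdot 3} = \frac{T + b}{b + 0} = \frac{T + b}{b}$)
$l{\left(3,-3 \right)} 4140 = \frac{-3 + 3}{3} \cdot 4140 = \frac{1}{3} \cdot 0 \cdot 4140 = 0 \cdot 4140 = 0$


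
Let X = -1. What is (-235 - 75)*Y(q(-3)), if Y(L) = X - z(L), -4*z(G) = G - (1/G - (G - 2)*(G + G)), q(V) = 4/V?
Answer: -24025/72 ≈ -333.68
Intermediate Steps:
z(G) = -G/4 + 1/(4*G) - G*(-2 + G)/2 (z(G) = -(G - (1/G - (G - 2)*(G + G)))/4 = -(G - (1/G - (-2 + G)*2*G))/4 = -(G - (1/G - 2*G*(-2 + G)))/4 = -(G + (-1/G + 2*G*(-2 + G)))/4 = -(G - 1/G + 2*G*(-2 + G))/4 = -G/4 + 1/(4*G) - G*(-2 + G)/2)
Y(L) = -1 - (1 + L**2*(3 - 2*L))/(4*L)
(-235 - 75)*Y(q(-3)) = (-235 - 75)*((-1 - 16/(-3) + (4/(-3))**2*(-3 + 2*(4/(-3))))/(4*((4/(-3))))) = -155*(-1 - 16*(-1)/3 + (4*(-1/3))**2*(-3 + 2*(4*(-1/3))))/(2*(4*(-1/3))) = -155*(-1 - 4*(-4/3) + (-4/3)**2*(-3 + 2*(-4/3)))/(2*(-4/3)) = -155*(-3)*(-1 + 16/3 + 16*(-3 - 8/3)/9)/(2*4) = -155*(-3)*(-1 + 16/3 + (16/9)*(-17/3))/(2*4) = -155*(-3)*(-1 + 16/3 - 272/27)/(2*4) = -155*(-3)*(-155)/(2*4*27) = -310*155/144 = -24025/72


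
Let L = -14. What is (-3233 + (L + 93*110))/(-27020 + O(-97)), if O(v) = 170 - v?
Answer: -6983/26753 ≈ -0.26102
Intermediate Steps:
(-3233 + (L + 93*110))/(-27020 + O(-97)) = (-3233 + (-14 + 93*110))/(-27020 + (170 - 1*(-97))) = (-3233 + (-14 + 10230))/(-27020 + (170 + 97)) = (-3233 + 10216)/(-27020 + 267) = 6983/(-26753) = 6983*(-1/26753) = -6983/26753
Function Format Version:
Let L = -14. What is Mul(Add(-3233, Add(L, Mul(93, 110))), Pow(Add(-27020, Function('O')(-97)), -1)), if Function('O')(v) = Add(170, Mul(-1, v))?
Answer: Rational(-6983, 26753) ≈ -0.26102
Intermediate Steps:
Mul(Add(-3233, Add(L, Mul(93, 110))), Pow(Add(-27020, Function('O')(-97)), -1)) = Mul(Add(-3233, Add(-14, Mul(93, 110))), Pow(Add(-27020, Add(170, Mul(-1, -97))), -1)) = Mul(Add(-3233, Add(-14, 10230)), Pow(Add(-27020, Add(170, 97)), -1)) = Mul(Add(-3233, 10216), Pow(Add(-27020, 267), -1)) = Mul(6983, Pow(-26753, -1)) = Mul(6983, Rational(-1, 26753)) = Rational(-6983, 26753)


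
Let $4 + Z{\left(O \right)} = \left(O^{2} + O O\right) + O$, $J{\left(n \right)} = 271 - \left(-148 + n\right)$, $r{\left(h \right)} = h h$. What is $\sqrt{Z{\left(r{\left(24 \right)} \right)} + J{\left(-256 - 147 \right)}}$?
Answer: $\sqrt{664946} \approx 815.44$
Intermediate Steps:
$r{\left(h \right)} = h^{2}$
$J{\left(n \right)} = 419 - n$
$Z{\left(O \right)} = -4 + O + 2 O^{2}$ ($Z{\left(O \right)} = -4 + \left(\left(O^{2} + O O\right) + O\right) = -4 + \left(\left(O^{2} + O^{2}\right) + O\right) = -4 + \left(2 O^{2} + O\right) = -4 + \left(O + 2 O^{2}\right) = -4 + O + 2 O^{2}$)
$\sqrt{Z{\left(r{\left(24 \right)} \right)} + J{\left(-256 - 147 \right)}} = \sqrt{\left(-4 + 24^{2} + 2 \left(24^{2}\right)^{2}\right) + \left(419 - \left(-256 - 147\right)\right)} = \sqrt{\left(-4 + 576 + 2 \cdot 576^{2}\right) + \left(419 - -403\right)} = \sqrt{\left(-4 + 576 + 2 \cdot 331776\right) + \left(419 + 403\right)} = \sqrt{\left(-4 + 576 + 663552\right) + 822} = \sqrt{664124 + 822} = \sqrt{664946}$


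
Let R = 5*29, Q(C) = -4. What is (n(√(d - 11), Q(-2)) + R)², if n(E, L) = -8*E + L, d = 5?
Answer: 19497 - 2256*I*√6 ≈ 19497.0 - 5526.0*I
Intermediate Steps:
n(E, L) = L - 8*E
R = 145
(n(√(d - 11), Q(-2)) + R)² = ((-4 - 8*√(5 - 11)) + 145)² = ((-4 - 8*I*√6) + 145)² = (141 - 8*I*√6)²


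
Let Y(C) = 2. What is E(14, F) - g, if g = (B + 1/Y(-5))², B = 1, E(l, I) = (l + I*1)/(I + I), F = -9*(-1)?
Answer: -35/36 ≈ -0.97222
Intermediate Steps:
F = 9
E(l, I) = (I + l)/(2*I) (E(l, I) = (l + I)/((2*I)) = (I + l)*(1/(2*I)) = (I + l)/(2*I))
g = 9/4 (g = (1 + 1/2)² = (1 + ½)² = (3/2)² = 9/4 ≈ 2.2500)
E(14, F) - g = (½)*(9 + 14)/9 - 1*9/4 = (½)*(⅑)*23 - 9/4 = 23/18 - 9/4 = -35/36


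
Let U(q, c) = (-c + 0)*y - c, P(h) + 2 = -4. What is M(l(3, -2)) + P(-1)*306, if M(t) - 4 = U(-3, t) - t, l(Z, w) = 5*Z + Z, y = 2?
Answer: -1904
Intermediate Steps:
P(h) = -6 (P(h) = -2 - 4 = -6)
U(q, c) = -3*c (U(q, c) = (-c + 0)*2 - c = -c*2 - c = -2*c - c = -3*c)
l(Z, w) = 6*Z
M(t) = 4 - 4*t (M(t) = 4 + (-3*t - t) = 4 - 4*t)
M(l(3, -2)) + P(-1)*306 = (4 - 24*3) - 6*306 = (4 - 4*18) - 1836 = (4 - 72) - 1836 = -68 - 1836 = -1904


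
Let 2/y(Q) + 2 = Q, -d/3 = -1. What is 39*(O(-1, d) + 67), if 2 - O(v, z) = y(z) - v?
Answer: 2574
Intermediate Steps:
d = 3 (d = -3*(-1) = 3)
y(Q) = 2/(-2 + Q)
O(v, z) = 2 + v - 2/(-2 + z) (O(v, z) = 2 - (2/(-2 + z) - v) = 2 - (-v + 2/(-2 + z)) = 2 + (v - 2/(-2 + z)) = 2 + v - 2/(-2 + z))
39*(O(-1, d) + 67) = 39*((-2 + (-2 + 3)*(2 - 1))/(-2 + 3) + 67) = 39*((-2 + 1*1)/1 + 67) = 39*(1*(-2 + 1) + 67) = 39*(1*(-1) + 67) = 39*(-1 + 67) = 39*66 = 2574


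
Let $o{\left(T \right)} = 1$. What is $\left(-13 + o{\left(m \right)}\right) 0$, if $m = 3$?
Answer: $0$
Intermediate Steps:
$\left(-13 + o{\left(m \right)}\right) 0 = \left(-13 + 1\right) 0 = \left(-12\right) 0 = 0$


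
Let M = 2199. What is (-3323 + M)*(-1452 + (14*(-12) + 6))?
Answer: 1814136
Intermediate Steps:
(-3323 + M)*(-1452 + (14*(-12) + 6)) = (-3323 + 2199)*(-1452 + (14*(-12) + 6)) = -1124*(-1452 + (-168 + 6)) = -1124*(-1452 - 162) = -1124*(-1614) = 1814136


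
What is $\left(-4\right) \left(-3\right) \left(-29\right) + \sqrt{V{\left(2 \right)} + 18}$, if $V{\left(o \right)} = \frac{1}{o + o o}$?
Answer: $-348 + \frac{\sqrt{654}}{6} \approx -343.74$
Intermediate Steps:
$V{\left(o \right)} = \frac{1}{o + o^{2}}$
$\left(-4\right) \left(-3\right) \left(-29\right) + \sqrt{V{\left(2 \right)} + 18} = \left(-4\right) \left(-3\right) \left(-29\right) + \sqrt{\frac{1}{2 \left(1 + 2\right)} + 18} = 12 \left(-29\right) + \sqrt{\frac{1}{2 \cdot 3} + 18} = -348 + \sqrt{\frac{1}{2} \cdot \frac{1}{3} + 18} = -348 + \sqrt{\frac{1}{6} + 18} = -348 + \sqrt{\frac{109}{6}} = -348 + \frac{\sqrt{654}}{6}$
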